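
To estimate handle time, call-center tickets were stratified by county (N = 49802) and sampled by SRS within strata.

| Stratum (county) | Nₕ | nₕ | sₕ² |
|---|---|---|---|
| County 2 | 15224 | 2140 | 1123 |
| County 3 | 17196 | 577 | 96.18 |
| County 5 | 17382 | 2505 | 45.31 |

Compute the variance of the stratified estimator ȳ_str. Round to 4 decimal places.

Var(ȳ_str) = Σₕ Wₕ²(1 − fₕ)sₕ²/nₕ with Wₕ = Nₕ/N, N = 49802.
County 2: Wₕ = 0.30569053; term = 0.30569053²·(1 − 0.14056752)·1123/2140 = 0.04214458.
County 3: Wₕ = 0.34528734; term = 0.34528734²·(1 − 0.03355431)·96.18/577 = 0.019206477.
County 5: Wₕ = 0.34902213; term = 0.34902213²·(1 − 0.14411460)·45.31/2505 = 0.0018858532.
Sum = 0.06323691.

0.0632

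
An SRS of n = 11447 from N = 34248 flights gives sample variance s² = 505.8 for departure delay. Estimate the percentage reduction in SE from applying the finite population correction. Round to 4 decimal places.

f = n/N = 11447/34248 = 0.33423850.
SE_no-fpc = √(s²/n) = 0.21020526; SE_fpc = √((1−f)s²/n) = 0.17151532.
Ratio = √(1−f) = 0.81594210. Reduction = 100·(1 − 0.81594210) = 18.4058%.

18.4058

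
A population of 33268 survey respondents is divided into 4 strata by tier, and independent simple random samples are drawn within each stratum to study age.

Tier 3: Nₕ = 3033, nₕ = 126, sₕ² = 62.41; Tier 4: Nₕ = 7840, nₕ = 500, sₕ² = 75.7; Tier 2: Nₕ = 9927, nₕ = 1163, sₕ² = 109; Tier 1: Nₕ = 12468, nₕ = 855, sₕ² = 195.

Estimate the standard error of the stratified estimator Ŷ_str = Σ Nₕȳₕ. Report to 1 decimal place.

7365.9

Var(Ŷ_str) = Σₕ Nₕ²(1 − fₕ)sₕ²/nₕ.
Tier 3: 3033²·(1 − 126/3033)·62.41/126 = 4.3671799 × 10^6.
Tier 4: 7840²·(1 − 500/7840)·75.7/500 = 8.7124038 × 10^6.
Tier 2: 9927²·(1 − 1163/9927)·109/1163 = 8.1539337 × 10^6.
Tier 1: 12468²·(1 − 855/12468)·195/855 = 3.3022482 × 10^7.
Sum = 5.4255999 × 10^7.
SE = √(5.4255999 × 10^7) = 7365.9.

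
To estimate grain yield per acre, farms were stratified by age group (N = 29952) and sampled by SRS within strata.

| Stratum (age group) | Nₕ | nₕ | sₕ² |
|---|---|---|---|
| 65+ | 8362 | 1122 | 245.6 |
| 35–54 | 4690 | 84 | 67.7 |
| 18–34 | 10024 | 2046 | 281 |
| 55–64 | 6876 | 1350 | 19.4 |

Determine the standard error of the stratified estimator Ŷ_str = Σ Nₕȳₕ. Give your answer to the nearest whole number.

6496

Var(Ŷ_str) = Σₕ Nₕ²(1 − fₕ)sₕ²/nₕ.
65+: 8362²·(1 − 1122/8362)·245.6/1122 = 1.3252086 × 10^7.
35–54: 4690²·(1 − 84/4690)·67.7/84 = 1.7410296 × 10^7.
18–34: 10024²·(1 − 2046/10024)·281/2046 = 1.0983374 × 10^7.
55–64: 6876²·(1 − 1350/6876)·19.4/1350 = 546027.74.
Sum = 4.2191784 × 10^7.
SE = √(4.2191784 × 10^7) = 6496.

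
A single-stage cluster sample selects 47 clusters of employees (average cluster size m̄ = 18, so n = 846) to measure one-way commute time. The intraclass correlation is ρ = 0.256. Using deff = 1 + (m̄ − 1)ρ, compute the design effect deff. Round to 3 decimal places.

deff = 1 + (18 − 1)·0.256 = 1 + 4.352 = 5.352.

5.352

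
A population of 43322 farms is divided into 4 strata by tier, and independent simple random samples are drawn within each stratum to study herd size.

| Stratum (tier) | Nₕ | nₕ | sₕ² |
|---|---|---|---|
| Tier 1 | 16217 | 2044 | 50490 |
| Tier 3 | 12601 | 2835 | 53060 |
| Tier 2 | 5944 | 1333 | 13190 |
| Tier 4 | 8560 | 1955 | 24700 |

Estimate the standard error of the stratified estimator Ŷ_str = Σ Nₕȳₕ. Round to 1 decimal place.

Var(Ŷ_str) = Σₕ Nₕ²(1 − fₕ)sₕ²/nₕ.
Tier 1: 16217²·(1 − 2044/16217)·50490/2044 = 5.6774953 × 10^9.
Tier 3: 12601²·(1 − 2835/12601)·53060/2835 = 2.3032226 × 10^9.
Tier 2: 5944²·(1 − 1333/5944)·13190/1333 = 2.711993 × 10^8.
Tier 4: 8560²·(1 − 1955/8560)·24700/1955 = 7.1432653 × 10^8.
Sum = 8.9662437 × 10^9.
SE = √(8.9662437 × 10^9) = 94690.3.

94690.3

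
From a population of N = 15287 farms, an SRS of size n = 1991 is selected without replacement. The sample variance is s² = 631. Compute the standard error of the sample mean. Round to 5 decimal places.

0.52502

Under SRS without replacement, Var(ȳ) = (1 − f)·s²/n with f = n/N = 1991/15287 = 0.13024138.
Var(ȳ) = (1 − 0.13024138)·631/1991 = 0.86975862·0.31692617 = 0.27564927.
SE(ȳ) = √(0.27564927) = 0.52502.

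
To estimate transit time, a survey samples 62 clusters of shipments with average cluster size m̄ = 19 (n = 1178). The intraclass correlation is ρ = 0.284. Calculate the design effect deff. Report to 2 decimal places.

6.11

deff = 1 + (19 − 1)·0.284 = 1 + 5.112 = 6.112.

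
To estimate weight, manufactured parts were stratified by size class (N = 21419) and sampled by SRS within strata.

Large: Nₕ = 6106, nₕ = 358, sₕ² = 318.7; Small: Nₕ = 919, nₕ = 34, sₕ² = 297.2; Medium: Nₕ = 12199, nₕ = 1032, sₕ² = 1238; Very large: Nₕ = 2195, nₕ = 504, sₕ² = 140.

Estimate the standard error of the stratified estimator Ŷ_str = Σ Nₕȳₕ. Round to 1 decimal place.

14240.9

Var(Ŷ_str) = Σₕ Nₕ²(1 − fₕ)sₕ²/nₕ.
Large: 6106²·(1 − 358/6106)·318.7/358 = 3.1244429 × 10^7.
Small: 919²·(1 − 34/919)·297.2/34 = 7.1093299 × 10^6.
Medium: 12199²·(1 − 1032/12199)·1238/1032 = 1.6341868 × 10^8.
Very large: 2195²·(1 − 504/2195)·140/504 = 1.0310403 × 10^6.
Sum = 2.0280348 × 10^8.
SE = √(2.0280348 × 10^8) = 14240.9.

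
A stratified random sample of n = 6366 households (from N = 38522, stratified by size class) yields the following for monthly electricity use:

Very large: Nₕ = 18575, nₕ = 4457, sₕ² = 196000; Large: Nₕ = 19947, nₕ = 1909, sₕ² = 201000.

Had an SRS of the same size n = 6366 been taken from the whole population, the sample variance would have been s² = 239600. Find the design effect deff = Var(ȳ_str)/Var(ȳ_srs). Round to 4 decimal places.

Var(ȳ_str) = Σ Wₕ²(1−fₕ)sₕ²/nₕ with Wₕ = Nₕ/38522:
  Very large: (18575/38522)²·(1−4457/18575)·196000/4457 = 7.7713735
  Large: (19947/38522)²·(1−1909/19947)·201000/1909 = 25.529273
  → Var(ȳ_str) = 33.300647.
Var(ȳ_srs) = (1 − 6366/38522)·239600/6366 = 31.417627.
deff = 33.300647 / 31.417627 = 1.0599.

1.0599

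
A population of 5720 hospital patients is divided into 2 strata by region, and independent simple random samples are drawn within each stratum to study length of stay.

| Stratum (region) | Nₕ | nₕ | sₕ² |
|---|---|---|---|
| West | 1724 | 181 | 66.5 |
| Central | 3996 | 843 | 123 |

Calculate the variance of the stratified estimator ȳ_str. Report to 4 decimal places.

0.0861

Var(ȳ_str) = Σₕ Wₕ²(1 − fₕ)sₕ²/nₕ with Wₕ = Nₕ/N, N = 5720.
West: Wₕ = 0.30139860; term = 0.30139860²·(1 − 0.10498840)·66.5/181 = 0.029871305.
Central: Wₕ = 0.69860140; term = 0.69860140²·(1 − 0.21096096)·123/843 = 0.056186882.
Sum = 0.086058187.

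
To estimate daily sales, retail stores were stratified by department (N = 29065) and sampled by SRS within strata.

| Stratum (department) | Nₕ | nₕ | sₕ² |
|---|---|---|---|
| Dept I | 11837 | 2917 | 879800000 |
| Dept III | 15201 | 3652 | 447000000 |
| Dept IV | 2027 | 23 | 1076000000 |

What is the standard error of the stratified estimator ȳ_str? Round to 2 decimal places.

Var(ȳ_str) = Σₕ Wₕ²(1 − fₕ)sₕ²/nₕ with Wₕ = Nₕ/N, N = 29065.
Dept I: Wₕ = 0.40725959; term = 0.40725959²·(1 − 0.24643068)·879800000/2917 = 37697.572.
Dept III: Wₕ = 0.52300017; term = 0.52300017²·(1 − 0.24024735)·447000000/3652 = 25436.224.
Dept IV: Wₕ = 0.06974024; term = 0.06974024²·(1 − 0.01134682)·1076000000/23 = 224954.79.
Sum = 288088.59.
SE = √(288088.59) = 536.74.

536.74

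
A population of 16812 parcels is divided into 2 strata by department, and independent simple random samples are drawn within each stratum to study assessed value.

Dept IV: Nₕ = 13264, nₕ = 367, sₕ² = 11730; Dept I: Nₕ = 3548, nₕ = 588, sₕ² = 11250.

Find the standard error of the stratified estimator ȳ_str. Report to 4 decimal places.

4.4783

Var(ȳ_str) = Σₕ Wₕ²(1 − fₕ)sₕ²/nₕ with Wₕ = Nₕ/N, N = 16812.
Dept IV: Wₕ = 0.78896027; term = 0.78896027²·(1 − 0.02766888)·11730/367 = 19.344451.
Dept I: Wₕ = 0.21103973; term = 0.21103973²·(1 − 0.16572717)·11250/588 = 0.71090531.
Sum = 20.055356.
SE = √(20.055356) = 4.4783.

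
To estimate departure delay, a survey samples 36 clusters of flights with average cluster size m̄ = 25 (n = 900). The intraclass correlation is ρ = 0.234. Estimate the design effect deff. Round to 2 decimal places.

6.62

deff = 1 + (25 − 1)·0.234 = 1 + 5.616 = 6.616.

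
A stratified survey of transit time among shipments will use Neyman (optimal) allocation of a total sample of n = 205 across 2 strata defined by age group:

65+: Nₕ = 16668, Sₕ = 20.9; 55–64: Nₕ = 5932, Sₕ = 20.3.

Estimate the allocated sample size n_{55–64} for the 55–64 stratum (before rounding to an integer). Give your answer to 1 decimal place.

Neyman allocation: nₕ = n·NₕSₕ / Σⱼ NⱼSⱼ.
Σ NⱼSⱼ = 16668·20.9 + 5932·20.3 = 468780.8.
n_{55–64} = 205·5932·20.3 / 468780.8 = 52.7.

52.7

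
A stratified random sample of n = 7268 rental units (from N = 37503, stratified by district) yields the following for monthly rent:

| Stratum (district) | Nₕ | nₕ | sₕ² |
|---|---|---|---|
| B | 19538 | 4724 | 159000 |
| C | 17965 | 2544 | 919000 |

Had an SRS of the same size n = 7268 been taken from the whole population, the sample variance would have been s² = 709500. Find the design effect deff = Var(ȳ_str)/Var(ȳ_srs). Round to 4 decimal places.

0.9921

Var(ȳ_str) = Σ Wₕ²(1−fₕ)sₕ²/nₕ with Wₕ = Nₕ/37503:
  B: (19538/37503)²·(1−4724/19538)·159000/4724 = 6.9264015
  C: (17965/37503)²·(1−2544/17965)·919000/2544 = 71.155118
  → Var(ȳ_str) = 78.08152.
Var(ȳ_srs) = (1 − 7268/37503)·709500/7268 = 78.701216.
deff = 78.08152 / 78.701216 = 0.9921.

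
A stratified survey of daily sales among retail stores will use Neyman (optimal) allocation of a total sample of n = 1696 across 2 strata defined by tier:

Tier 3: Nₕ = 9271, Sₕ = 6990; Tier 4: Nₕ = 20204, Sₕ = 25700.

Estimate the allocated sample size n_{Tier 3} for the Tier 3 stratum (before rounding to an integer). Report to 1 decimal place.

Neyman allocation: nₕ = n·NₕSₕ / Σⱼ NⱼSⱼ.
Σ NⱼSⱼ = 9271·6990 + 20204·25700 = 5.8404709 × 10^8.
n_{Tier 3} = 1696·9271·6990 / (5.8404709 × 10^8) = 188.2.

188.2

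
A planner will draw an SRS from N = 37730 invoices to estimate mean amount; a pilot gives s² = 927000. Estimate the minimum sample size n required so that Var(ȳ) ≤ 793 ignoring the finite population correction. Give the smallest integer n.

1169

Without fpc, n₀ = s²/D = 927000/793 = 1168.9786.
Rounding up, n = 1169.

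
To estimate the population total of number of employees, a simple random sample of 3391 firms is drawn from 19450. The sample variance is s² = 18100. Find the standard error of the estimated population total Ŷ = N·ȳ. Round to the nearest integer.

Var(Ŷ) = N²·Var(ȳ) = N²·(1 − n/N)·s²/n.
f = 3391/19450 = 0.17434447; Var(ȳ) = 0.82565553·18100/3391 = 4.4070672.
Var(Ŷ) = 19450² · 4.4070672 = 1.6672045 × 10^9.
SE(Ŷ) = √(1.6672045 × 10^9) = 40831.

40831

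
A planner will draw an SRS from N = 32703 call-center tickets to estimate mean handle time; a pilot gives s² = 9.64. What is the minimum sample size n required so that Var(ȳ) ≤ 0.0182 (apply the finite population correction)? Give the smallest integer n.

Without fpc, n₀ = s²/D = 9.64/0.0182 = 529.6703.
With fpc, (1 − n/N)·s²/n ≤ D requires n ≥ n₀/(1 + n₀/N) = 529.6703/(1 + 529.6703/32703) = 521.2283.
Rounding up, n = 522.

522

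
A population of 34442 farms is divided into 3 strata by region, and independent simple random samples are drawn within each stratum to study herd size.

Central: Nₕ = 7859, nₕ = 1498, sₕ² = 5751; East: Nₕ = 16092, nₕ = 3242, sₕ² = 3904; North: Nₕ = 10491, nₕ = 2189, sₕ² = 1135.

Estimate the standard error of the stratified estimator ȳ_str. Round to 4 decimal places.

0.6401

Var(ȳ_str) = Σₕ Wₕ²(1 − fₕ)sₕ²/nₕ with Wₕ = Nₕ/N, N = 34442.
Central: Wₕ = 0.22818071; term = 0.22818071²·(1 − 0.19060949)·5751/1498 = 0.16178845.
East: Wₕ = 0.46722025; term = 0.46722025²·(1 − 0.20146657)·3904/3242 = 0.20991005.
North: Wₕ = 0.30459904; term = 0.30459904²·(1 − 0.20865504)·1135/2189 = 0.038069133.
Sum = 0.40976763.
SE = √(0.40976763) = 0.6401.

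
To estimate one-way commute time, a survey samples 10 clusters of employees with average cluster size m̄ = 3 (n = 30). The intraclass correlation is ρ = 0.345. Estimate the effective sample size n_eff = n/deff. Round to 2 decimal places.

deff = 1 + (3 − 1)·0.345 = 1 + 0.69 = 1.69.
n_eff = 30 / 1.69 = 17.75.

17.75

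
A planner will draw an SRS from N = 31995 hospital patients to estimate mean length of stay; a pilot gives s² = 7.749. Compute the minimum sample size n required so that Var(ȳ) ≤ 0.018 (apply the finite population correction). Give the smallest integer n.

425

Without fpc, n₀ = s²/D = 7.749/0.018 = 430.5000.
With fpc, (1 − n/N)·s²/n ≤ D requires n ≥ n₀/(1 + n₀/N) = 430.5000/(1 + 430.5000/31995) = 424.7844.
Rounding up, n = 425.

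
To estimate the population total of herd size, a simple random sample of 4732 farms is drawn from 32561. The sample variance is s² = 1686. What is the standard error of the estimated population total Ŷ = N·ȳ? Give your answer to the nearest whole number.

Var(Ŷ) = N²·Var(ȳ) = N²·(1 − n/N)·s²/n.
f = 4732/32561 = 0.14532723; Var(ȳ) = 0.85467277·1686/4732 = 0.30451781.
Var(Ŷ) = 32561² · 0.30451781 = 3.2285548 × 10^8.
SE(Ŷ) = √(3.2285548 × 10^8) = 17968.

17968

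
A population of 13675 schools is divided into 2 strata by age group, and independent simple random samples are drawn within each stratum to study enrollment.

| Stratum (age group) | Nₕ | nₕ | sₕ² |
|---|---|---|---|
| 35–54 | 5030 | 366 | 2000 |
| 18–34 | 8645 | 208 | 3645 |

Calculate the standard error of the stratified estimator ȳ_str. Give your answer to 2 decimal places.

Var(ȳ_str) = Σₕ Wₕ²(1 − fₕ)sₕ²/nₕ with Wₕ = Nₕ/N, N = 13675.
35–54: Wₕ = 0.36782450; term = 0.36782450²·(1 − 0.07276342)·2000/366 = 0.68552101.
18–34: Wₕ = 0.63217550; term = 0.63217550²·(1 − 0.02406015)·3645/208 = 6.8349064.
Sum = 7.5204274.
SE = √(7.5204274) = 2.74.

2.74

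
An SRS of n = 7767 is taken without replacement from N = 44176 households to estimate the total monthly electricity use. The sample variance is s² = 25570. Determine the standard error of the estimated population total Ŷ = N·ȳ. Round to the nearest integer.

72767

Var(Ŷ) = N²·Var(ȳ) = N²·(1 − n/N)·s²/n.
f = 7767/44176 = 0.17581945; Var(ȳ) = 0.82418055·25570/7767 = 2.7133123.
Var(Ŷ) = 44176² · 2.7133123 = 5.2950804 × 10^9.
SE(Ŷ) = √(5.2950804 × 10^9) = 72767.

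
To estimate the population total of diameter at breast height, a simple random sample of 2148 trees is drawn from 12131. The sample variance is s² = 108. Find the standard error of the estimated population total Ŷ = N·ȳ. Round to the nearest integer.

Var(Ŷ) = N²·Var(ȳ) = N²·(1 − n/N)·s²/n.
f = 2148/12131 = 0.17706702; Var(ȳ) = 0.82293298·108/2148 = 0.041376519.
Var(Ŷ) = 12131² · 0.041376519 = 6.0890166 × 10^6.
SE(Ŷ) = √(6.0890166 × 10^6) = 2468.

2468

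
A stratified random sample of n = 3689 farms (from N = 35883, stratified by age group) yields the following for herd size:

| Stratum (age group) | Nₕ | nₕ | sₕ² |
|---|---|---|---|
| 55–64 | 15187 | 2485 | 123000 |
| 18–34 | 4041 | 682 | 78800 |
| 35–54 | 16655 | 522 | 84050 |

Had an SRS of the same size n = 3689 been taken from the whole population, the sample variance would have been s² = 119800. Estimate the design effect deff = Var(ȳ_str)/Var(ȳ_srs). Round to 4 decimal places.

Var(ȳ_str) = Σ Wₕ²(1−fₕ)sₕ²/nₕ with Wₕ = Nₕ/35883:
  55–64: (15187/35883)²·(1−2485/15187)·123000/2485 = 7.4155835
  18–34: (4041/35883)²·(1−682/4041)·78800/682 = 1.2180446
  35–54: (16655/35883)²·(1−522/16655)·84050/522 = 33.600791
  → Var(ȳ_str) = 42.234419.
Var(ȳ_srs) = (1 − 3689/35883)·119800/3689 = 29.136297.
deff = 42.234419 / 29.136297 = 1.4495.

1.4495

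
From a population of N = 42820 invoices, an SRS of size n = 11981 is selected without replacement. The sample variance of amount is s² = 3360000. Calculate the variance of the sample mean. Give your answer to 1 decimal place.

202.0

Under SRS without replacement, Var(ȳ) = (1 − f)·s²/n with f = n/N = 11981/42820 = 0.27979916.
Var(ȳ) = (1 − 0.27979916)·3360000/11981 = 0.72020084·280.44404 = 201.97603.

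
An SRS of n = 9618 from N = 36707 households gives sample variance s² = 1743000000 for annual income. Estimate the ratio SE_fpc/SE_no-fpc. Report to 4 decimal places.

f = n/N = 9618/36707 = 0.26202087.
SE_no-fpc = √(s²/n) = 425.7026; SE_fpc = √((1−f)s²/n) = 365.70285.
Ratio = √(1−f) = 0.85905712.

0.8591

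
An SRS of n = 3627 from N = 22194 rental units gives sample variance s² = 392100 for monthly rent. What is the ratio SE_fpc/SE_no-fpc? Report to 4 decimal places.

0.9146

f = n/N = 3627/22194 = 0.16342255.
SE_no-fpc = √(s²/n) = 10.397397; SE_fpc = √((1−f)s²/n) = 9.5099388.
Ratio = √(1−f) = 0.91464608.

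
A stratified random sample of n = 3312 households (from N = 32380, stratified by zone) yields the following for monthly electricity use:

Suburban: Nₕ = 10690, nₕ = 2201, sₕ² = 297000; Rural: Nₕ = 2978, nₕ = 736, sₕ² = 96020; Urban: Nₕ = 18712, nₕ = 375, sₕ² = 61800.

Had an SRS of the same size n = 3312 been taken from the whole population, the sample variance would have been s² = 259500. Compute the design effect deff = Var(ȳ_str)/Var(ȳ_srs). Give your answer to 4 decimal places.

Var(ȳ_str) = Σ Wₕ²(1−fₕ)sₕ²/nₕ with Wₕ = Nₕ/32380:
  Suburban: (10690/32380)²·(1−2201/10690)·297000/2201 = 11.679304
  Rural: (2978/32380)²·(1−736/2978)·96020/736 = 0.83078855
  Urban: (18712/32380)²·(1−375/18712)·61800/375 = 53.932681
  → Var(ȳ_str) = 66.442774.
Var(ȳ_srs) = (1 − 3312/32380)·259500/3312 = 70.337243.
deff = 66.442774 / 70.337243 = 0.9446.

0.9446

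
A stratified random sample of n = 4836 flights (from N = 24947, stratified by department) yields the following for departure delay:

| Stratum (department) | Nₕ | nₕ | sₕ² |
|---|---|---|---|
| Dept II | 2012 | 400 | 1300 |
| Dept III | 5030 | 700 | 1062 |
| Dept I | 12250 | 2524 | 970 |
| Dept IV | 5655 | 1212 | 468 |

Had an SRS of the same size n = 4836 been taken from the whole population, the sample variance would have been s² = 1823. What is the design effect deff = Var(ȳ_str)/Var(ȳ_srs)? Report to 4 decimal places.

0.5239

Var(ȳ_str) = Σ Wₕ²(1−fₕ)sₕ²/nₕ with Wₕ = Nₕ/24947:
  Dept II: (2012/24947)²·(1−400/2012)·1300/400 = 0.016937126
  Dept III: (5030/24947)²·(1−700/5030)·1062/700 = 0.053094032
  Dept I: (12250/24947)²·(1−2524/12250)·970/2524 = 0.073572597
  Dept IV: (5655/24947)²·(1−1212/5655)·468/1212 = 0.015588901
  → Var(ȳ_str) = 0.15919266.
Var(ȳ_srs) = (1 − 4836/24947)·1823/4836 = 0.30388951.
deff = 0.15919266 / 0.30388951 = 0.5239.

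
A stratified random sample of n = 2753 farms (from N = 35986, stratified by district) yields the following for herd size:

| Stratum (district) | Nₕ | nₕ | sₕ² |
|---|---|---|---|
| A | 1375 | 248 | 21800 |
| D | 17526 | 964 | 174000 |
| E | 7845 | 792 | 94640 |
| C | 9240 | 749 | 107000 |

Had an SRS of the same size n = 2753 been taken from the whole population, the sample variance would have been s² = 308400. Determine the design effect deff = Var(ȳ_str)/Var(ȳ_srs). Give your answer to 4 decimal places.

0.5251

Var(ȳ_str) = Σ Wₕ²(1−fₕ)sₕ²/nₕ with Wₕ = Nₕ/35986:
  A: (1375/35986)²·(1−248/1375)·21800/248 = 0.10518753
  D: (17526/35986)²·(1−964/17526)·174000/964 = 40.45765
  E: (7845/35986)²·(1−792/7845)·94640/792 = 5.1056287
  C: (9240/35986)²·(1−749/9240)·107000/749 = 8.6549711
  → Var(ȳ_str) = 54.323437.
Var(ȳ_srs) = (1 − 2753/35986)·308400/2753 = 103.45325.
deff = 54.323437 / 103.45325 = 0.5251.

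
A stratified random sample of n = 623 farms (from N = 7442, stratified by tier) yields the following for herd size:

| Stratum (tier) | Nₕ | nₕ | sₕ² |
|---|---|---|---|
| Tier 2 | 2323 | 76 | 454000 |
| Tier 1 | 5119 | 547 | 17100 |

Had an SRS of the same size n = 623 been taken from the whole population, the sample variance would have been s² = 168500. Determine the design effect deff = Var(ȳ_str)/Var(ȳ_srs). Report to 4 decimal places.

2.3251

Var(ȳ_str) = Σ Wₕ²(1−fₕ)sₕ²/nₕ with Wₕ = Nₕ/7442:
  Tier 2: (2323/7442)²·(1−76/2323)·454000/76 = 563.00884
  Tier 1: (5119/7442)²·(1−547/5119)·17100/547 = 13.210547
  → Var(ȳ_str) = 576.21939.
Var(ȳ_srs) = (1 − 623/7442)·168500/623 = 247.82373.
deff = 576.21939 / 247.82373 = 2.3251.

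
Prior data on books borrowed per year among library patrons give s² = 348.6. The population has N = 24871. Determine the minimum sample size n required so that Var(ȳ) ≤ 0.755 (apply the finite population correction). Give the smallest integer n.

454

Without fpc, n₀ = s²/D = 348.6/0.755 = 461.7219.
With fpc, (1 − n/N)·s²/n ≤ D requires n ≥ n₀/(1 + n₀/N) = 461.7219/(1 + 461.7219/24871) = 453.3064.
Rounding up, n = 454.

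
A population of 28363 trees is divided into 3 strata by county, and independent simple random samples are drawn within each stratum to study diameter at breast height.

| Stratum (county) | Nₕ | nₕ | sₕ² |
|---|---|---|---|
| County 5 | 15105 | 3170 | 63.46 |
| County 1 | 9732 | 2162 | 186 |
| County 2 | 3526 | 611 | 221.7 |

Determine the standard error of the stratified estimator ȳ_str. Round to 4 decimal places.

Var(ȳ_str) = Σₕ Wₕ²(1 − fₕ)sₕ²/nₕ with Wₕ = Nₕ/N, N = 28363.
County 5: Wₕ = 0.53256003; term = 0.53256003²·(1 − 0.20986428)·63.46/3170 = 0.0044862103.
County 1: Wₕ = 0.34312308; term = 0.34312308²·(1 − 0.22215372)·186/2162 = 0.0078786336.
County 2: Wₕ = 0.12431689; term = 0.12431689²·(1 − 0.17328417)·221.7/611 = 0.0046359743.
Sum = 0.017000818.
SE = √(0.017000818) = 0.1304.

0.1304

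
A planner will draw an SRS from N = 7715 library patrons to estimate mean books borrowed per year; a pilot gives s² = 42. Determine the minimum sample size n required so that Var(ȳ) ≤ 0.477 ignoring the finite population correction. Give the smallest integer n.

Without fpc, n₀ = s²/D = 42/0.477 = 88.0503.
Rounding up, n = 89.

89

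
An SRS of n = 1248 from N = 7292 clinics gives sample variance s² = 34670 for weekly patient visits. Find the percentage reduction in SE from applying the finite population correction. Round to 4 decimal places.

8.9586

f = n/N = 1248/7292 = 0.17114646.
SE_no-fpc = √(s²/n) = 5.2707161; SE_fpc = √((1−f)s²/n) = 4.7985334.
Ratio = √(1−f) = 0.91041394. Reduction = 100·(1 − 0.91041394) = 8.9586%.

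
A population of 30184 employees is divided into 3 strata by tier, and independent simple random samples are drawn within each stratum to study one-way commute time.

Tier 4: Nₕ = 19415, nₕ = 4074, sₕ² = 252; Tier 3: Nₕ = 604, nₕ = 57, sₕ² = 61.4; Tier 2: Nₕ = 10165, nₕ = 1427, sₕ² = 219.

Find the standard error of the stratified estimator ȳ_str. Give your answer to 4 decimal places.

Var(ȳ_str) = Σₕ Wₕ²(1 − fₕ)sₕ²/nₕ with Wₕ = Nₕ/N, N = 30184.
Tier 4: Wₕ = 0.64322157; term = 0.64322157²·(1 − 0.20983775)·252/4074 = 0.020221669.
Tier 3: Wₕ = 0.02001060; term = 0.02001060²·(1 − 0.09437086)·61.4/57 = 3.9062874 × 10^-4.
Tier 2: Wₕ = 0.33676782; term = 0.33676782²·(1 − 0.14038367)·219/1427 = 0.014961874.
Sum = 0.035574172.
SE = √(0.035574172) = 0.1886.

0.1886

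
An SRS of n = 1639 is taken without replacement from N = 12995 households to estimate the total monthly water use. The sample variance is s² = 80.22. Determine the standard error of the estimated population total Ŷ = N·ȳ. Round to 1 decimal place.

2687.5

Var(Ŷ) = N²·Var(ȳ) = N²·(1 − n/N)·s²/n.
f = 1639/12995 = 0.12612543; Var(ȳ) = 0.87387457·80.22/1639 = 0.042771335.
Var(Ŷ) = 12995² · 0.042771335 = 7.2227964 × 10^6.
SE(Ŷ) = √(7.2227964 × 10^6) = 2687.5.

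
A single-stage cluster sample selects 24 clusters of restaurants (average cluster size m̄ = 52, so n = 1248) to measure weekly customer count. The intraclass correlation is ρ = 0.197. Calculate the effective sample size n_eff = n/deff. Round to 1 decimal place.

113.0

deff = 1 + (52 − 1)·0.197 = 1 + 10.047 = 11.047.
n_eff = 1248 / 11.047 = 113.0.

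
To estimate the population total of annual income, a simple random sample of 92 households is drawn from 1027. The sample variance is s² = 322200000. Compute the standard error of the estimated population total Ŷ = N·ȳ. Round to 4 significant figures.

Var(Ŷ) = N²·Var(ȳ) = N²·(1 − n/N)·s²/n.
f = 92/1027 = 0.08958130; Var(ȳ) = 0.91041870·322200000/92 = 3.1884446 × 10^6.
Var(Ŷ) = 1027² · (3.1884446 × 10^6) = 3.362945 × 10^12.
SE(Ŷ) = √(3.362945 × 10^12) = 1.834 × 10^6.

1.834 × 10^6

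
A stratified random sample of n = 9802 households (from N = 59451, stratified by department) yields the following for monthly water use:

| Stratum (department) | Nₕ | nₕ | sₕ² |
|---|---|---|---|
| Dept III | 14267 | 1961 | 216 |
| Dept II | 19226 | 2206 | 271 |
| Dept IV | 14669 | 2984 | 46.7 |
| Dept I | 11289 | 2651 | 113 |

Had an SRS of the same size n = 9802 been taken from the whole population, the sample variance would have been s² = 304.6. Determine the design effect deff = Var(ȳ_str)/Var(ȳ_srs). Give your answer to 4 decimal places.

Var(ȳ_str) = Σ Wₕ²(1−fₕ)sₕ²/nₕ with Wₕ = Nₕ/59451:
  Dept III: (14267/59451)²·(1−1961/14267)·216/1961 = 0.0054715126
  Dept II: (19226/59451)²·(1−2206/19226)·271/2206 = 0.011373495
  Dept IV: (14669/59451)²·(1−2984/14669)·46.7/2984 = 7.589776 × 10^-4
  Dept I: (11289/59451)²·(1−2651/11289)·113/2651 = 0.0011760318
  → Var(ȳ_str) = 0.018780017.
Var(ȳ_srs) = (1 − 9802/59451)·304.6/9802 = 0.025951744.
deff = 0.018780017 / 0.025951744 = 0.7237.

0.7237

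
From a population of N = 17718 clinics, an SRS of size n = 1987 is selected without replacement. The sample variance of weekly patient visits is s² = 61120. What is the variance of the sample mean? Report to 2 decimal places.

27.31

Under SRS without replacement, Var(ȳ) = (1 − f)·s²/n with f = n/N = 1987/17718 = 0.11214584.
Var(ȳ) = (1 − 0.11214584)·61120/1987 = 0.88785416·30.75994 = 27.31034.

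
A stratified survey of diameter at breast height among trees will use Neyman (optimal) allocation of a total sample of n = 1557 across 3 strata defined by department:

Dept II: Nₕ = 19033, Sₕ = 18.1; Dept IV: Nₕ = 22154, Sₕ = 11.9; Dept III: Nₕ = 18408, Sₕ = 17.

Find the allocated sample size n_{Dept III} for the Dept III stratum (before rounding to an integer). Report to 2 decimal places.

529.00

Neyman allocation: nₕ = n·NₕSₕ / Σⱼ NⱼSⱼ.
Σ NⱼSⱼ = 19033·18.1 + 22154·11.9 + 18408·17 = 921065.9.
n_{Dept III} = 1557·18408·17 / 921065.9 = 529.00.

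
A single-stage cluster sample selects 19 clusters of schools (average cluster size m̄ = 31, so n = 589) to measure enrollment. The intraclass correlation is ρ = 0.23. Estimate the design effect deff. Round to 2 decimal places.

deff = 1 + (31 − 1)·0.23 = 1 + 6.9 = 7.9.

7.90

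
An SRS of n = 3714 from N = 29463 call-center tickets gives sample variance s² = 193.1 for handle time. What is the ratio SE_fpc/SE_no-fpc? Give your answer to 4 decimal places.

0.9348

f = n/N = 3714/29463 = 0.12605641.
SE_no-fpc = √(s²/n) = 0.22801855; SE_fpc = √((1−f)s²/n) = 0.21316303.
Ratio = √(1−f) = 0.93484950.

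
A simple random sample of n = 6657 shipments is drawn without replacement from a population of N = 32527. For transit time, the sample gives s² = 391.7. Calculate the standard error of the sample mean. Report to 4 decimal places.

Under SRS without replacement, Var(ȳ) = (1 − f)·s²/n with f = n/N = 6657/32527 = 0.20466074.
Var(ȳ) = (1 − 0.20466074)·391.7/6657 = 0.79533926·0.058840318 = 0.046798015.
SE(ȳ) = √(0.046798015) = 0.2163.

0.2163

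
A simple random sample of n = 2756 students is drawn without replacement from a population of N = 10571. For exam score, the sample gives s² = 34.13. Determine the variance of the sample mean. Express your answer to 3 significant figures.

Under SRS without replacement, Var(ȳ) = (1 − f)·s²/n with f = n/N = 2756/10571 = 0.26071327.
Var(ȳ) = (1 − 0.26071327)·34.13/2756 = 0.73928673·0.01238389 = 0.0091552453.

0.00916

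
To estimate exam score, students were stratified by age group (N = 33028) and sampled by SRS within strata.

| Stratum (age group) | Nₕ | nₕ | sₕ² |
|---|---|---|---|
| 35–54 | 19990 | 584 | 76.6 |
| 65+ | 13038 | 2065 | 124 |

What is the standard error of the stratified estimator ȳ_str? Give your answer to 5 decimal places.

0.23349

Var(ȳ_str) = Σₕ Wₕ²(1 − fₕ)sₕ²/nₕ with Wₕ = Nₕ/N, N = 33028.
35–54: Wₕ = 0.60524404; term = 0.60524404²·(1 − 0.02921461)·76.6/584 = 0.046644473.
65+: Wₕ = 0.39475596; term = 0.39475596²·(1 − 0.15838319)·124/2065 = 0.0078754147.
Sum = 0.054519888.
SE = √(0.054519888) = 0.23349.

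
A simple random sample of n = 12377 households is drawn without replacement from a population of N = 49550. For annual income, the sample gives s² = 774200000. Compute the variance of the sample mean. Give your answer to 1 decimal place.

Under SRS without replacement, Var(ȳ) = (1 − f)·s²/n with f = n/N = 12377/49550 = 0.24978809.
Var(ȳ) = (1 − 0.24978809)·774200000/12377 = 0.75021191·62551.507 = 46926.885.

46926.9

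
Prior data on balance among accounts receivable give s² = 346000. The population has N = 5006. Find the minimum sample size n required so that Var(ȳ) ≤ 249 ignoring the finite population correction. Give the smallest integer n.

Without fpc, n₀ = s²/D = 346000/249 = 1389.5582.
Rounding up, n = 1390.

1390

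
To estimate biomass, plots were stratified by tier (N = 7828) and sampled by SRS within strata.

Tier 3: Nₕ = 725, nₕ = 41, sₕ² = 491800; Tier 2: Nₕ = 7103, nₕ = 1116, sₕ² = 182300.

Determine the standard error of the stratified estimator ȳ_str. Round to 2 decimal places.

Var(ȳ_str) = Σₕ Wₕ²(1 − fₕ)sₕ²/nₕ with Wₕ = Nₕ/N, N = 7828.
Tier 3: Wₕ = 0.09261625; term = 0.09261625²·(1 − 0.05655172)·491800/41 = 97.072707.
Tier 2: Wₕ = 0.90738375; term = 0.90738375²·(1 − 0.15711671)·182300/1116 = 113.36315.
Sum = 210.43586.
SE = √(210.43586) = 14.51.

14.51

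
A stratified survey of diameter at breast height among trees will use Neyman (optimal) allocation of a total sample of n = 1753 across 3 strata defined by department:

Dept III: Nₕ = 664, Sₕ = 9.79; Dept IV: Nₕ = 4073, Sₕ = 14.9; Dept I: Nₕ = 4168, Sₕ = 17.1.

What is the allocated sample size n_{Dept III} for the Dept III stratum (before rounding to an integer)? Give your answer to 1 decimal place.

82.3

Neyman allocation: nₕ = n·NₕSₕ / Σⱼ NⱼSⱼ.
Σ NⱼSⱼ = 664·9.79 + 4073·14.9 + 4168·17.1 = 138461.06.
n_{Dept III} = 1753·664·9.79 / 138461.06 = 82.3.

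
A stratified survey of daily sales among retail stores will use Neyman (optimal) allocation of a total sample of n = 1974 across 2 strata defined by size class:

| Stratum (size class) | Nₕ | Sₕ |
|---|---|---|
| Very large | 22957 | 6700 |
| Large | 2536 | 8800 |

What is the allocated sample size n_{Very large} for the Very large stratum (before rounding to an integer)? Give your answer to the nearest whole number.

1724

Neyman allocation: nₕ = n·NₕSₕ / Σⱼ NⱼSⱼ.
Σ NⱼSⱼ = 22957·6700 + 2536·8800 = 1.761287 × 10^8.
n_{Very large} = 1974·22957·6700 / (1.761287 × 10^8) = 1724.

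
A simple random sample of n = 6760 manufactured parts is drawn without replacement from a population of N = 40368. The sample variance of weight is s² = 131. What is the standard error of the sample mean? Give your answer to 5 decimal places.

0.12702

Under SRS without replacement, Var(ȳ) = (1 − f)·s²/n with f = n/N = 6760/40368 = 0.16745937.
Var(ȳ) = (1 − 0.16745937)·131/6760 = 0.83254063·0.019378698 = 0.016133554.
SE(ȳ) = √(0.016133554) = 0.12702.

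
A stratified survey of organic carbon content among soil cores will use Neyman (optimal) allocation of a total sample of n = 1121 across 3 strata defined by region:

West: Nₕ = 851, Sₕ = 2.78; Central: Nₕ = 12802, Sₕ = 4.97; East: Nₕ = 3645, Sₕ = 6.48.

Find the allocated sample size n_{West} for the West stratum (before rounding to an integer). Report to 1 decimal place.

29.6

Neyman allocation: nₕ = n·NₕSₕ / Σⱼ NⱼSⱼ.
Σ NⱼSⱼ = 851·2.78 + 12802·4.97 + 3645·6.48 = 89611.32.
n_{West} = 1121·851·2.78 / 89611.32 = 29.6.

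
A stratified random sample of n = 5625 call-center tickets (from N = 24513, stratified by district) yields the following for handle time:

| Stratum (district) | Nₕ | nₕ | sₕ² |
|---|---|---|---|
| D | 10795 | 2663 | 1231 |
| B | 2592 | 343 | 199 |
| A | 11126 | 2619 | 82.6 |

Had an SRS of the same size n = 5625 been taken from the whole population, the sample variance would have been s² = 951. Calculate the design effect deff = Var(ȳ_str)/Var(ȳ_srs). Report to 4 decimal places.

Var(ȳ_str) = Σ Wₕ²(1−fₕ)sₕ²/nₕ with Wₕ = Nₕ/24513:
  D: (10795/24513)²·(1−2663/10795)·1231/2663 = 0.067532678
  B: (2592/24513)²·(1−343/2592)·199/343 = 0.0056284716
  A: (11126/24513)²·(1−2619/11126)·82.6/2619 = 0.0049678344
  → Var(ȳ_str) = 0.078128984.
Var(ȳ_srs) = (1 − 5625/24513)·951/5625 = 0.13027093.
deff = 0.078128984 / 0.13027093 = 0.5997.

0.5997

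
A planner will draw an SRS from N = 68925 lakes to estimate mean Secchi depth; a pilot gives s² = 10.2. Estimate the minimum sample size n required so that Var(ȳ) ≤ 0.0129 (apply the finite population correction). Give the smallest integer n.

Without fpc, n₀ = s²/D = 10.2/0.0129 = 790.6977.
With fpc, (1 − n/N)·s²/n ≤ D requires n ≥ n₀/(1 + n₀/N) = 790.6977/(1 + 790.6977/68925) = 781.7298.
Rounding up, n = 782.

782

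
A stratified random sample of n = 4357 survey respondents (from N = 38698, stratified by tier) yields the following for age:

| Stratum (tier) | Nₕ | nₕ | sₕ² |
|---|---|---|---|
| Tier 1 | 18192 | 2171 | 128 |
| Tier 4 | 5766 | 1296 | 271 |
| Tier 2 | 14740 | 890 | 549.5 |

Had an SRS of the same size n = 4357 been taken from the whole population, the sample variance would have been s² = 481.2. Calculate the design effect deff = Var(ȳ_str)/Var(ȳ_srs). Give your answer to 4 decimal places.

1.0126

Var(ȳ_str) = Σ Wₕ²(1−fₕ)sₕ²/nₕ with Wₕ = Nₕ/38698:
  Tier 1: (18192/38698)²·(1−2171/18192)·128/2171 = 0.011474748
  Tier 4: (5766/38698)²·(1−1296/5766)·271/1296 = 0.0035988969
  Tier 2: (14740/38698)²·(1−890/14740)·549.5/890 = 0.084168174
  → Var(ȳ_str) = 0.099241819.
Var(ȳ_srs) = (1 − 4357/38698)·481.2/4357 = 0.098008214.
deff = 0.099241819 / 0.098008214 = 1.0126.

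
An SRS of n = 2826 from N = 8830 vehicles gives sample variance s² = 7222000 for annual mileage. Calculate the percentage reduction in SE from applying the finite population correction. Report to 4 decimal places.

f = n/N = 2826/8830 = 0.32004530.
SE_no-fpc = √(s²/n) = 50.552503; SE_fpc = √((1−f)s²/n) = 41.685273.
Ratio = √(1−f) = 0.82459366. Reduction = 100·(1 − 0.82459366) = 17.5406%.

17.5406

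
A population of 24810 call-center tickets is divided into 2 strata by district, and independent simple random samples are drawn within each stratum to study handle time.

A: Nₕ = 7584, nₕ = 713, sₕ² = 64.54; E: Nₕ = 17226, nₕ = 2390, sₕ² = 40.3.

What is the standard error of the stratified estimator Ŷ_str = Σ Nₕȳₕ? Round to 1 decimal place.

3004.4

Var(Ŷ_str) = Σₕ Nₕ²(1 − fₕ)sₕ²/nₕ.
A: 7584²·(1 − 713/7584)·64.54/713 = 4.7169112 × 10^6.
E: 17226²·(1 − 2390/17226)·40.3/2390 = 4.3093167 × 10^6.
Sum = 9.0262279 × 10^6.
SE = √(9.0262279 × 10^6) = 3004.4.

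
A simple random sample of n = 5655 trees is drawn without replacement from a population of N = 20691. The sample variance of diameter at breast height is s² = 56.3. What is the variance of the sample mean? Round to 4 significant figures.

0.007235

Under SRS without replacement, Var(ȳ) = (1 − f)·s²/n with f = n/N = 5655/20691 = 0.27330724.
Var(ȳ) = (1 − 0.27330724)·56.3/5655 = 0.72669276·0.0099557913 = 0.0072348015.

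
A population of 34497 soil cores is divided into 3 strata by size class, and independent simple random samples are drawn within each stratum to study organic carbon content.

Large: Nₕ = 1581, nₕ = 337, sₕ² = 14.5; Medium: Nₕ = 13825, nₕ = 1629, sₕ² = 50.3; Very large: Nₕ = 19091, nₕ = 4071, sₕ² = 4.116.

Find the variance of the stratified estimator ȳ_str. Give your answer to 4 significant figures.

0.004690

Var(ȳ_str) = Σₕ Wₕ²(1 − fₕ)sₕ²/nₕ with Wₕ = Nₕ/N, N = 34497.
Large: Wₕ = 0.04583007; term = 0.04583007²·(1 − 0.21315623)·14.5/337 = 7.1109511 × 10^-5.
Medium: Wₕ = 0.40075949; term = 0.40075949²·(1 − 0.11783002)·50.3/1629 = 0.0043748866.
Very large: Wₕ = 0.55341044; term = 0.55341044²·(1 − 0.21324184)·4.116/4071 = 2.4361847 × 10^-4.
Sum = 0.0046896146.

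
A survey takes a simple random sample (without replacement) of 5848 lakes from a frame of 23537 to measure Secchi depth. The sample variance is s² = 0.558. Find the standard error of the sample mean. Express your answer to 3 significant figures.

0.00847

Under SRS without replacement, Var(ȳ) = (1 − f)·s²/n with f = n/N = 5848/23537 = 0.24845987.
Var(ȳ) = (1 − 0.24845987)·0.558/5848 = 0.75154013·9.5417237 × 10^-5 = 7.1709882 × 10^-5.
SE(ȳ) = √(7.1709882 × 10^-5) = 0.00847.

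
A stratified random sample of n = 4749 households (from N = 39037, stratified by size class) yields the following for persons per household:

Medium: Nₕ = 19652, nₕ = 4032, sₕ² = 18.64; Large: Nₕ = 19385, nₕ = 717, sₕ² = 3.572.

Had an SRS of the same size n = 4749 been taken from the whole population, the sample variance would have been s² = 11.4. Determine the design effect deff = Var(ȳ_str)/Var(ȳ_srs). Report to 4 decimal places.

1.0028

Var(ȳ_str) = Σ Wₕ²(1−fₕ)sₕ²/nₕ with Wₕ = Nₕ/39037:
  Medium: (19652/39037)²·(1−4032/19652)·18.64/4032 = 9.3123717 × 10^-4
  Large: (19385/39037)²·(1−717/19385)·3.572/717 = 0.0011830498
  → Var(ȳ_str) = 0.002114287.
Var(ȳ_srs) = (1 − 4749/39037)·11.4/4749 = 0.0021084747.
deff = 0.002114287 / 0.0021084747 = 1.0028.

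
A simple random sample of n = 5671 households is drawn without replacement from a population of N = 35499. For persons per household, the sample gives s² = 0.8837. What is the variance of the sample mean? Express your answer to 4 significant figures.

1.309 × 10^-4

Under SRS without replacement, Var(ȳ) = (1 − f)·s²/n with f = n/N = 5671/35499 = 0.15975098.
Var(ȳ) = (1 − 0.15975098)·0.8837/5671 = 0.84024902·1.558279 × 10^-4 = 1.3093424 × 10^-4.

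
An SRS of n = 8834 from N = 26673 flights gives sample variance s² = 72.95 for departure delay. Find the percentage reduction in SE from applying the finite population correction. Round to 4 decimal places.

f = n/N = 8834/26673 = 0.33119634.
SE_no-fpc = √(s²/n) = 0.090872809; SE_fpc = √((1−f)s²/n) = 0.074316162.
Ratio = √(1−f) = 0.81780417. Reduction = 100·(1 − 0.81780417) = 18.2196%.

18.2196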